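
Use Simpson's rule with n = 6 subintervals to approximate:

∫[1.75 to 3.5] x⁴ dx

f(x) = x⁴
a = 1.75, b = 3.5, n = 6
h = (b - a)/n = 0.291667

Simpson's rule: (h/3)[f(x₀) + 4f(x₁) + 2f(x₂) + ... + f(xₙ)]

x_0 = 1.7500, f(x_0) = 9.378906, coefficient = 1
x_1 = 2.0417, f(x_1) = 17.375582, coefficient = 4
x_2 = 2.3333, f(x_2) = 29.641975, coefficient = 2
x_3 = 2.6250, f(x_3) = 47.480713, coefficient = 4
x_4 = 2.9167, f(x_4) = 72.368104, coefficient = 2
x_5 = 3.2083, f(x_5) = 105.954141, coefficient = 4
x_6 = 3.5000, f(x_6) = 150.062500, coefficient = 1

I ≈ (0.291667/3) × 1046.703306 = 101.762821
Exact value: 101.761133
Error: 0.001689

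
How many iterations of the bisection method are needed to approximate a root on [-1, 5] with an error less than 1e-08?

We need (b-a)/2^n ≤ 1e-08
(5 - (-1))/2^n ≤ 1e-08
6/2^n ≤ 1e-08
2^n ≥ 600000000
n ≥ log₂(600000000) = 29.16
n ≥ 30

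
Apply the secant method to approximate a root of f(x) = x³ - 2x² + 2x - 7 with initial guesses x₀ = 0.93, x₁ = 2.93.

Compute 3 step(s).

f(x) = x³ - 2x² + 2x - 7
x₀ = 0.93, x₁ = 2.93

Secant formula: x_{n+1} = x_n - f(x_n)(x_n - x_{n-1})/(f(x_n) - f(x_{n-1}))

Iteration 1:
  f(0.930000) = -6.065443
  f(2.930000) = 6.843957
  x_2 = 2.930000 - 6.843957×(2.930000 - 0.930000)/(6.843957 - (-6.065443))
       = 1.869694
Iteration 2:
  f(2.930000) = 6.843957
  f(1.869694) = -3.716130
  x_3 = 1.869694 - (-3.716130)×(1.869694 - 2.930000)/(-3.716130 - 6.843957)
       = 2.242819
Iteration 3:
  f(1.869694) = -3.716130
  f(2.242819) = -1.292923
  x_4 = 2.242819 - (-1.292923)×(2.242819 - 1.869694)/(-1.292923 - (-3.716130))
       = 2.441903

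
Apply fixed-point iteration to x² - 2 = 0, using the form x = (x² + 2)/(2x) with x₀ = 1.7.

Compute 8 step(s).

Equation: x² - 2 = 0
Fixed-point form: x = (x² + 2)/(2x)
x₀ = 1.7

x_1 = g(1.700000) = 1.438235
x_2 = g(1.438235) = 1.414414
x_3 = g(1.414414) = 1.414214
x_4 = g(1.414214) = 1.414214
x_5 = g(1.414214) = 1.414214
x_6 = g(1.414214) = 1.414214
x_7 = g(1.414214) = 1.414214
x_8 = g(1.414214) = 1.414214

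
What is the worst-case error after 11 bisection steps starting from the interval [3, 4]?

Bisection error bound: |error| ≤ (b-a)/2^n
|error| ≤ (4 - 3)/2^11 = 1/2^11
|error| ≤ 0.0004882812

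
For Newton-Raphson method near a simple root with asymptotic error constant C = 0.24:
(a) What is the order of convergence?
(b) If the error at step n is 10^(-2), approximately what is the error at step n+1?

(a) Newton-Raphson has quadratic (order 2) convergence near simple roots.
    This means |e_{n+1}| ≈ C|e_n|².

(b) With |e_n| = 10^(-2) and C = 0.24:
    |e_{n+1}| ≈ 0.24 × (10^(-2))² = 0.24 × 10^(-4)

(a) 2 (quadratic); (b) |e_{n+1}| ≈ 2.400e-05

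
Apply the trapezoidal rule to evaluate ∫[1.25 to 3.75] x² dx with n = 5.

f(x) = x²
a = 1.25, b = 3.75, n = 5
h = (b - a)/n = 0.500000

Trapezoidal rule: (h/2)[f(x₀) + 2f(x₁) + 2f(x₂) + ... + f(xₙ)]

x_0 = 1.2500, f(x_0) = 1.562500, coefficient = 1
x_1 = 1.7500, f(x_1) = 3.062500, coefficient = 2
x_2 = 2.2500, f(x_2) = 5.062500, coefficient = 2
x_3 = 2.7500, f(x_3) = 7.562500, coefficient = 2
x_4 = 3.2500, f(x_4) = 10.562500, coefficient = 2
x_5 = 3.7500, f(x_5) = 14.062500, coefficient = 1

I ≈ (0.500000/2) × 68.125000 = 17.031250
Exact value: 16.927083
Error: 0.104167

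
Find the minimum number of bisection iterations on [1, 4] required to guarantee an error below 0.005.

We need (b-a)/2^n ≤ 0.005
(4 - 1)/2^n ≤ 0.005
3/2^n ≤ 0.005
2^n ≥ 600
n ≥ log₂(600) = 9.23
n ≥ 10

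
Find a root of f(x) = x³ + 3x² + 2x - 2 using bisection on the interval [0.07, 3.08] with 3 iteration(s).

f(x) = x³ + 3x² + 2x - 2
Initial interval: [0.07, 3.08]

Iteration 1:
  c_1 = (0.070000 + 3.080000)/2 = 1.575000
  f(c_1) = f(1.575000) = 12.498859
  f(a) × f(c) < 0, new interval: [0.070000, 1.575000]
Iteration 2:
  c_2 = (0.070000 + 1.575000)/2 = 0.822500
  f(c_2) = f(0.822500) = 2.230945
  f(a) × f(c) < 0, new interval: [0.070000, 0.822500]
Iteration 3:
  c_3 = (0.070000 + 0.822500)/2 = 0.446250
  f(c_3) = f(0.446250) = -0.421217
  f(a) × f(c) ≥ 0, new interval: [0.446250, 0.822500]

After 3 iteration(s), the approximation is c_3 = 0.446250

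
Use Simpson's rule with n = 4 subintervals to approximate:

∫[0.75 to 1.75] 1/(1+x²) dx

f(x) = 1/(1+x²)
a = 0.75, b = 1.75, n = 4
h = (b - a)/n = 0.250000

Simpson's rule: (h/3)[f(x₀) + 4f(x₁) + 2f(x₂) + ... + f(xₙ)]

x_0 = 0.7500, f(x_0) = 0.640000, coefficient = 1
x_1 = 1.0000, f(x_1) = 0.500000, coefficient = 4
x_2 = 1.2500, f(x_2) = 0.390244, coefficient = 2
x_3 = 1.5000, f(x_3) = 0.307692, coefficient = 4
x_4 = 1.7500, f(x_4) = 0.246154, coefficient = 1

I ≈ (0.250000/3) × 4.897411 = 0.408118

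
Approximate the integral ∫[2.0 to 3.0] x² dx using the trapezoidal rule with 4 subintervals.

f(x) = x²
a = 2.0, b = 3.0, n = 4
h = (b - a)/n = 0.250000

Trapezoidal rule: (h/2)[f(x₀) + 2f(x₁) + 2f(x₂) + ... + f(xₙ)]

x_0 = 2.0000, f(x_0) = 4.000000, coefficient = 1
x_1 = 2.2500, f(x_1) = 5.062500, coefficient = 2
x_2 = 2.5000, f(x_2) = 6.250000, coefficient = 2
x_3 = 2.7500, f(x_3) = 7.562500, coefficient = 2
x_4 = 3.0000, f(x_4) = 9.000000, coefficient = 1

I ≈ (0.250000/2) × 50.750000 = 6.343750
Exact value: 6.333333
Error: 0.010417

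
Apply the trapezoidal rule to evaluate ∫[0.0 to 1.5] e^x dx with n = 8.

f(x) = e^x
a = 0.0, b = 1.5, n = 8
h = (b - a)/n = 0.187500

Trapezoidal rule: (h/2)[f(x₀) + 2f(x₁) + 2f(x₂) + ... + f(xₙ)]

x_0 = 0.0000, f(x_0) = 1.000000, coefficient = 1
x_1 = 0.1875, f(x_1) = 1.206230, coefficient = 2
x_2 = 0.3750, f(x_2) = 1.454991, coefficient = 2
x_3 = 0.5625, f(x_3) = 1.755055, coefficient = 2
x_4 = 0.7500, f(x_4) = 2.117000, coefficient = 2
x_5 = 0.9375, f(x_5) = 2.553589, coefficient = 2
x_6 = 1.1250, f(x_6) = 3.080217, coefficient = 2
x_7 = 1.3125, f(x_7) = 3.715451, coefficient = 2
x_8 = 1.5000, f(x_8) = 4.481689, coefficient = 1

I ≈ (0.187500/2) × 37.246756 = 3.491883
Exact value: 3.481689
Error: 0.010194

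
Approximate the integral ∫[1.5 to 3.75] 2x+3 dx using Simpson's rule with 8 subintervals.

f(x) = 2x+3
a = 1.5, b = 3.75, n = 8
h = (b - a)/n = 0.281250

Simpson's rule: (h/3)[f(x₀) + 4f(x₁) + 2f(x₂) + ... + f(xₙ)]

x_0 = 1.5000, f(x_0) = 6.000000, coefficient = 1
x_1 = 1.7812, f(x_1) = 6.562500, coefficient = 4
x_2 = 2.0625, f(x_2) = 7.125000, coefficient = 2
x_3 = 2.3438, f(x_3) = 7.687500, coefficient = 4
x_4 = 2.6250, f(x_4) = 8.250000, coefficient = 2
x_5 = 2.9062, f(x_5) = 8.812500, coefficient = 4
x_6 = 3.1875, f(x_6) = 9.375000, coefficient = 2
x_7 = 3.4688, f(x_7) = 9.937500, coefficient = 4
x_8 = 3.7500, f(x_8) = 10.500000, coefficient = 1

I ≈ (0.281250/3) × 198.000000 = 18.562500
Exact value: 18.562500
Error: 0.000000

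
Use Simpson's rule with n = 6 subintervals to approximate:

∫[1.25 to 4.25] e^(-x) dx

f(x) = e^(-x)
a = 1.25, b = 4.25, n = 6
h = (b - a)/n = 0.500000

Simpson's rule: (h/3)[f(x₀) + 4f(x₁) + 2f(x₂) + ... + f(xₙ)]

x_0 = 1.2500, f(x_0) = 0.286505, coefficient = 1
x_1 = 1.7500, f(x_1) = 0.173774, coefficient = 4
x_2 = 2.2500, f(x_2) = 0.105399, coefficient = 2
x_3 = 2.7500, f(x_3) = 0.063928, coefficient = 4
x_4 = 3.2500, f(x_4) = 0.038774, coefficient = 2
x_5 = 3.7500, f(x_5) = 0.023518, coefficient = 4
x_6 = 4.2500, f(x_6) = 0.014264, coefficient = 1

I ≈ (0.500000/3) × 1.633994 = 0.272332
Exact value: 0.272241
Error: 0.000092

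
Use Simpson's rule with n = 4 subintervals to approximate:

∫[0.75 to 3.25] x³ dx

f(x) = x³
a = 0.75, b = 3.25, n = 4
h = (b - a)/n = 0.625000

Simpson's rule: (h/3)[f(x₀) + 4f(x₁) + 2f(x₂) + ... + f(xₙ)]

x_0 = 0.7500, f(x_0) = 0.421875, coefficient = 1
x_1 = 1.3750, f(x_1) = 2.599609, coefficient = 4
x_2 = 2.0000, f(x_2) = 8.000000, coefficient = 2
x_3 = 2.6250, f(x_3) = 18.087891, coefficient = 4
x_4 = 3.2500, f(x_4) = 34.328125, coefficient = 1

I ≈ (0.625000/3) × 133.500000 = 27.812500
Exact value: 27.812500
Error: 0.000000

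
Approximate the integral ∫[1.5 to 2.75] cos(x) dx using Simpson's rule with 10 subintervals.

f(x) = cos(x)
a = 1.5, b = 2.75, n = 10
h = (b - a)/n = 0.125000

Simpson's rule: (h/3)[f(x₀) + 4f(x₁) + 2f(x₂) + ... + f(xₙ)]

x_0 = 1.5000, f(x_0) = 0.070737, coefficient = 1
x_1 = 1.6250, f(x_1) = -0.054177, coefficient = 4
x_2 = 1.7500, f(x_2) = -0.178246, coefficient = 2
x_3 = 1.8750, f(x_3) = -0.299534, coefficient = 4
x_4 = 2.0000, f(x_4) = -0.416147, coefficient = 2
x_5 = 2.1250, f(x_5) = -0.526266, coefficient = 4
x_6 = 2.2500, f(x_6) = -0.628174, coefficient = 2
x_7 = 2.3750, f(x_7) = -0.720278, coefficient = 4
x_8 = 2.5000, f(x_8) = -0.801144, coefficient = 2
x_9 = 2.6250, f(x_9) = -0.869507, coefficient = 4
x_10 = 2.7500, f(x_10) = -0.924302, coefficient = 1

I ≈ (0.125000/3) × -14.780036 = -0.615835
Exact value: -0.615834
Error: 0.000001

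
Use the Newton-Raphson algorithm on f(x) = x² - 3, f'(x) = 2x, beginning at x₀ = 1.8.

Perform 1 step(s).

f(x) = x² - 3
f'(x) = 2x
x₀ = 1.8

Newton-Raphson formula: x_{n+1} = x_n - f(x_n)/f'(x_n)

Iteration 1:
  f(1.800000) = 0.240000
  f'(1.800000) = 3.600000
  x_1 = 1.800000 - 0.240000/3.600000 = 1.733333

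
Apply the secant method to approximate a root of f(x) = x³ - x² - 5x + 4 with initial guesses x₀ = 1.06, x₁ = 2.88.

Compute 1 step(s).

f(x) = x³ - x² - 5x + 4
x₀ = 1.06, x₁ = 2.88

Secant formula: x_{n+1} = x_n - f(x_n)(x_n - x_{n-1})/(f(x_n) - f(x_{n-1}))

Iteration 1:
  f(1.060000) = -1.232584
  f(2.880000) = 5.193472
  x_2 = 2.880000 - 5.193472×(2.880000 - 1.060000)/(5.193472 - (-1.232584))
       = 1.409095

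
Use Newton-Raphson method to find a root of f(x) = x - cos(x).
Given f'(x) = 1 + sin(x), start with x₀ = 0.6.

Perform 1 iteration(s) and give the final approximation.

f(x) = x - cos(x)
f'(x) = 1 + sin(x)
x₀ = 0.6

Newton-Raphson formula: x_{n+1} = x_n - f(x_n)/f'(x_n)

Iteration 1:
  f(0.600000) = -0.225336
  f'(0.600000) = 1.564642
  x_1 = 0.600000 - (-0.225336)/1.564642 = 0.744017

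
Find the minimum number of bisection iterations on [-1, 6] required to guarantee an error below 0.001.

We need (b-a)/2^n ≤ 0.001
(6 - (-1))/2^n ≤ 0.001
7/2^n ≤ 0.001
2^n ≥ 7000
n ≥ log₂(7000) = 12.77
n ≥ 13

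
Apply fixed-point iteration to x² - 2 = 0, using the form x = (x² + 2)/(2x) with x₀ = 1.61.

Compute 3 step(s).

Equation: x² - 2 = 0
Fixed-point form: x = (x² + 2)/(2x)
x₀ = 1.61

x_1 = g(1.610000) = 1.426118
x_2 = g(1.426118) = 1.414263
x_3 = g(1.414263) = 1.414214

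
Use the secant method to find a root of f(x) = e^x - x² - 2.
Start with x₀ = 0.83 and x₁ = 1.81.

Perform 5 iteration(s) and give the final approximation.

f(x) = e^x - x² - 2
x₀ = 0.83, x₁ = 1.81

Secant formula: x_{n+1} = x_n - f(x_n)(x_n - x_{n-1})/(f(x_n) - f(x_{n-1}))

Iteration 1:
  f(0.830000) = -0.395581
  f(1.810000) = 0.834347
  x_2 = 1.810000 - 0.834347×(1.810000 - 0.830000)/(0.834347 - (-0.395581))
       = 1.145197
Iteration 2:
  f(1.810000) = 0.834347
  f(1.145197) = -0.168416
  x_3 = 1.145197 - (-0.168416)×(1.145197 - 1.810000)/(-0.168416 - 0.834347)
       = 1.256852
Iteration 3:
  f(1.145197) = -0.168416
  f(1.256852) = -0.065336
  x_4 = 1.256852 - (-0.065336)×(1.256852 - 1.145197)/(-0.065336 - (-0.168416))
       = 1.327623
Iteration 4:
  f(1.256852) = -0.065336
  f(1.327623) = 0.009484
  x_5 = 1.327623 - 0.009484×(1.327623 - 1.256852)/(0.009484 - (-0.065336))
       = 1.318652
Iteration 5:
  f(1.327623) = 0.009484
  f(1.318652) = -0.000464
  x_6 = 1.318652 - (-0.000464)×(1.318652 - 1.327623)/(-0.000464 - 0.009484)
       = 1.319071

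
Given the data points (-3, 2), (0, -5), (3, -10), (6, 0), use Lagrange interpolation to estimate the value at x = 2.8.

Lagrange interpolation formula:
P(x) = Σ yᵢ × Lᵢ(x)
where Lᵢ(x) = Π_{j≠i} (x - xⱼ)/(xᵢ - xⱼ)

L_0(2.8) = (2.8 - 0)/(-3 - 0) × (2.8 - 3)/(-3 - 3) × (2.8 - 6)/(-3 - 6) = -0.011062
L_1(2.8) = (2.8 - (-3))/(0 - (-3)) × (2.8 - 3)/(0 - 3) × (2.8 - 6)/(0 - 6) = 0.068741
L_2(2.8) = (2.8 - (-3))/(3 - (-3)) × (2.8 - 0)/(3 - 0) × (2.8 - 6)/(3 - 6) = 0.962370
L_3(2.8) = (2.8 - (-3))/(6 - (-3)) × (2.8 - 0)/(6 - 0) × (2.8 - 3)/(6 - 3) = -0.020049

P(2.8) = 2×L_0(2.8) + (-5)×L_1(2.8) + (-10)×L_2(2.8) + 0×L_3(2.8)
P(2.8) = -9.989531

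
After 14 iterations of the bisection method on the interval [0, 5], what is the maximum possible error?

Bisection error bound: |error| ≤ (b-a)/2^n
|error| ≤ (5 - 0)/2^14 = 5/2^14
|error| ≤ 0.0003051758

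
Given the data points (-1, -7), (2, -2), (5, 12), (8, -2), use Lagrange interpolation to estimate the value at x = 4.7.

Lagrange interpolation formula:
P(x) = Σ yᵢ × Lᵢ(x)
where Lᵢ(x) = Π_{j≠i} (x - xⱼ)/(xᵢ - xⱼ)

L_0(4.7) = (4.7 - 2)/(-1 - 2) × (4.7 - 5)/(-1 - 5) × (4.7 - 8)/(-1 - 8) = -0.016500
L_1(4.7) = (4.7 - (-1))/(2 - (-1)) × (4.7 - 5)/(2 - 5) × (4.7 - 8)/(2 - 8) = 0.104500
L_2(4.7) = (4.7 - (-1))/(5 - (-1)) × (4.7 - 2)/(5 - 2) × (4.7 - 8)/(5 - 8) = 0.940500
L_3(4.7) = (4.7 - (-1))/(8 - (-1)) × (4.7 - 2)/(8 - 2) × (4.7 - 5)/(8 - 5) = -0.028500

P(4.7) = (-7)×L_0(4.7) + (-2)×L_1(4.7) + 12×L_2(4.7) + (-2)×L_3(4.7)
P(4.7) = 11.249500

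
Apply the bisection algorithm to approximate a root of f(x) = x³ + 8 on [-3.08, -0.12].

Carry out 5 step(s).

f(x) = x³ + 8
Initial interval: [-3.08, -0.12]

Iteration 1:
  c_1 = (-3.080000 + (-0.120000))/2 = -1.600000
  f(c_1) = f(-1.600000) = 3.904000
  f(a) × f(c) < 0, new interval: [-3.080000, -1.600000]
Iteration 2:
  c_2 = (-3.080000 + (-1.600000))/2 = -2.340000
  f(c_2) = f(-2.340000) = -4.812904
  f(a) × f(c) ≥ 0, new interval: [-2.340000, -1.600000]
Iteration 3:
  c_3 = (-2.340000 + (-1.600000))/2 = -1.970000
  f(c_3) = f(-1.970000) = 0.354627
  f(a) × f(c) < 0, new interval: [-2.340000, -1.970000]
Iteration 4:
  c_4 = (-2.340000 + (-1.970000))/2 = -2.155000
  f(c_4) = f(-2.155000) = -2.007874
  f(a) × f(c) ≥ 0, new interval: [-2.155000, -1.970000]
Iteration 5:
  c_5 = (-2.155000 + (-1.970000))/2 = -2.062500
  f(c_5) = f(-2.062500) = -0.773682
  f(a) × f(c) ≥ 0, new interval: [-2.062500, -1.970000]

After 5 iteration(s), the approximation is c_5 = -2.062500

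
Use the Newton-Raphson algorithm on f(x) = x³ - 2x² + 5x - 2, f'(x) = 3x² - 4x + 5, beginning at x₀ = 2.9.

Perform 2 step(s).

f(x) = x³ - 2x² + 5x - 2
f'(x) = 3x² - 4x + 5
x₀ = 2.9

Newton-Raphson formula: x_{n+1} = x_n - f(x_n)/f'(x_n)

Iteration 1:
  f(2.900000) = 20.069000
  f'(2.900000) = 18.630000
  x_1 = 2.900000 - 20.069000/18.630000 = 1.822759
Iteration 2:
  f(1.822759) = 6.524921
  f'(1.822759) = 7.676315
  x_2 = 1.822759 - 6.524921/7.676315 = 0.972752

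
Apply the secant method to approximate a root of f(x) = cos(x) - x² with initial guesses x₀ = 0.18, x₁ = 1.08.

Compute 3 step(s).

f(x) = cos(x) - x²
x₀ = 0.18, x₁ = 1.08

Secant formula: x_{n+1} = x_n - f(x_n)(x_n - x_{n-1})/(f(x_n) - f(x_{n-1}))

Iteration 1:
  f(0.180000) = 0.951444
  f(1.080000) = -0.695072
  x_2 = 1.080000 - (-0.695072)×(1.080000 - 0.180000)/(-0.695072 - 0.951444)
       = 0.700068
Iteration 2:
  f(1.080000) = -0.695072
  f(0.700068) = 0.274704
  x_3 = 0.700068 - 0.274704×(0.700068 - 1.080000)/(0.274704 - (-0.695072))
       = 0.807689
Iteration 3:
  f(0.700068) = 0.274704
  f(0.807689) = 0.038808
  x_4 = 0.807689 - 0.038808×(0.807689 - 0.700068)/(0.038808 - 0.274704)
       = 0.825395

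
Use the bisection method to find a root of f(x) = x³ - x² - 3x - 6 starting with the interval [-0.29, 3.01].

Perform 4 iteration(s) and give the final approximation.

f(x) = x³ - x² - 3x - 6
Initial interval: [-0.29, 3.01]

Iteration 1:
  c_1 = (-0.290000 + 3.010000)/2 = 1.360000
  f(c_1) = f(1.360000) = -9.414144
  f(a) × f(c) ≥ 0, new interval: [1.360000, 3.010000]
Iteration 2:
  c_2 = (1.360000 + 3.010000)/2 = 2.185000
  f(c_2) = f(2.185000) = -6.897543
  f(a) × f(c) ≥ 0, new interval: [2.185000, 3.010000]
Iteration 3:
  c_3 = (2.185000 + 3.010000)/2 = 2.597500
  f(c_3) = f(2.597500) = -3.014158
  f(a) × f(c) ≥ 0, new interval: [2.597500, 3.010000]
Iteration 4:
  c_4 = (2.597500 + 3.010000)/2 = 2.803750
  f(c_4) = f(2.803750) = -0.231946
  f(a) × f(c) ≥ 0, new interval: [2.803750, 3.010000]

After 4 iteration(s), the approximation is c_4 = 2.803750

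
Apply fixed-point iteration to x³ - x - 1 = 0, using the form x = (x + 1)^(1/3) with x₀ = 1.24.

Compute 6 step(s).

Equation: x³ - x - 1 = 0
Fixed-point form: x = (x + 1)^(1/3)
x₀ = 1.24

x_1 = g(1.240000) = 1.308427
x_2 = g(1.308427) = 1.321616
x_3 = g(1.321616) = 1.324129
x_4 = g(1.324129) = 1.324606
x_5 = g(1.324606) = 1.324697
x_6 = g(1.324697) = 1.324714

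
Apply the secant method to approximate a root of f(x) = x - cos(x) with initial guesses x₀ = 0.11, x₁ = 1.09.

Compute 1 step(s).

f(x) = x - cos(x)
x₀ = 0.11, x₁ = 1.09

Secant formula: x_{n+1} = x_n - f(x_n)(x_n - x_{n-1})/(f(x_n) - f(x_{n-1}))

Iteration 1:
  f(0.110000) = -0.883956
  f(1.090000) = 0.627515
  x_2 = 1.090000 - 0.627515×(1.090000 - 0.110000)/(0.627515 - (-0.883956))
       = 0.683135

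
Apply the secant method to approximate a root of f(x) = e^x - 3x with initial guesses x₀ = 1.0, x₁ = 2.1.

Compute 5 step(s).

f(x) = e^x - 3x
x₀ = 1.0, x₁ = 2.1

Secant formula: x_{n+1} = x_n - f(x_n)(x_n - x_{n-1})/(f(x_n) - f(x_{n-1}))

Iteration 1:
  f(1.000000) = -0.281718
  f(2.100000) = 1.866170
  x_2 = 2.100000 - 1.866170×(2.100000 - 1.000000)/(1.866170 - (-0.281718))
       = 1.144277
Iteration 2:
  f(2.100000) = 1.866170
  f(1.144277) = -0.292661
  x_3 = 1.144277 - (-0.292661)×(1.144277 - 2.100000)/(-0.292661 - 1.866170)
       = 1.273839
Iteration 3:
  f(1.144277) = -0.292661
  f(1.273839) = -0.246968
  x_4 = 1.273839 - (-0.246968)×(1.273839 - 1.144277)/(-0.246968 - (-0.292661))
       = 1.974120
Iteration 4:
  f(1.273839) = -0.246968
  f(1.974120) = 1.277921
  x_5 = 1.974120 - 1.277921×(1.974120 - 1.273839)/(1.277921 - (-0.246968))
       = 1.387255
Iteration 5:
  f(1.974120) = 1.277921
  f(1.387255) = -0.157921
  x_6 = 1.387255 - (-0.157921)×(1.387255 - 1.974120)/(-0.157921 - 1.277921)
       = 1.451801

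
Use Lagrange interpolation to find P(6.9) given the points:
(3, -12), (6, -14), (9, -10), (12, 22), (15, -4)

Lagrange interpolation formula:
P(x) = Σ yᵢ × Lᵢ(x)
where Lᵢ(x) = Π_{j≠i} (x - xⱼ)/(xᵢ - xⱼ)

L_0(6.9) = (6.9 - 6)/(3 - 6) × (6.9 - 9)/(3 - 9) × (6.9 - 12)/(3 - 12) × (6.9 - 15)/(3 - 15) = -0.040162
L_1(6.9) = (6.9 - 3)/(6 - 3) × (6.9 - 9)/(6 - 9) × (6.9 - 12)/(6 - 12) × (6.9 - 15)/(6 - 15) = 0.696150
L_2(6.9) = (6.9 - 3)/(9 - 3) × (6.9 - 6)/(9 - 6) × (6.9 - 12)/(9 - 12) × (6.9 - 15)/(9 - 15) = 0.447525
L_3(6.9) = (6.9 - 3)/(12 - 3) × (6.9 - 6)/(12 - 6) × (6.9 - 9)/(12 - 9) × (6.9 - 15)/(12 - 15) = -0.122850
L_4(6.9) = (6.9 - 3)/(15 - 3) × (6.9 - 6)/(15 - 6) × (6.9 - 9)/(15 - 9) × (6.9 - 12)/(15 - 12) = 0.019338

P(6.9) = (-12)×L_0(6.9) + (-14)×L_1(6.9) + (-10)×L_2(6.9) + 22×L_3(6.9) + (-4)×L_4(6.9)
P(6.9) = -16.519450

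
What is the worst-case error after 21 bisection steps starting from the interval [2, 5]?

Bisection error bound: |error| ≤ (b-a)/2^n
|error| ≤ (5 - 2)/2^21 = 3/2^21
|error| ≤ 0.0000014305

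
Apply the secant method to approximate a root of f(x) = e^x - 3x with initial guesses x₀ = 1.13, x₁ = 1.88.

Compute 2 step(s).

f(x) = e^x - 3x
x₀ = 1.13, x₁ = 1.88

Secant formula: x_{n+1} = x_n - f(x_n)(x_n - x_{n-1})/(f(x_n) - f(x_{n-1}))

Iteration 1:
  f(1.130000) = -0.294343
  f(1.880000) = 0.913505
  x_2 = 1.880000 - 0.913505×(1.880000 - 1.130000)/(0.913505 - (-0.294343))
       = 1.312769
Iteration 2:
  f(1.880000) = 0.913505
  f(1.312769) = -0.221856
  x_3 = 1.312769 - (-0.221856)×(1.312769 - 1.880000)/(-0.221856 - 0.913505)
       = 1.423610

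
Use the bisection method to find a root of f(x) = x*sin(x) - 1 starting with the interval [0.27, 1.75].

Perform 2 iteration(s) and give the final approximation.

f(x) = x*sin(x) - 1
Initial interval: [0.27, 1.75]

Iteration 1:
  c_1 = (0.270000 + 1.750000)/2 = 1.010000
  f(c_1) = f(1.010000) = -0.144700
  f(a) × f(c) ≥ 0, new interval: [1.010000, 1.750000]
Iteration 2:
  c_2 = (1.010000 + 1.750000)/2 = 1.380000
  f(c_2) = f(1.380000) = 0.354958
  f(a) × f(c) < 0, new interval: [1.010000, 1.380000]

After 2 iteration(s), the approximation is c_2 = 1.380000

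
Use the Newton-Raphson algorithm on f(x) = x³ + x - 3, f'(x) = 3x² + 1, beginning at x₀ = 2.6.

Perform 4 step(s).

f(x) = x³ + x - 3
f'(x) = 3x² + 1
x₀ = 2.6

Newton-Raphson formula: x_{n+1} = x_n - f(x_n)/f'(x_n)

Iteration 1:
  f(2.600000) = 17.176000
  f'(2.600000) = 21.280000
  x_1 = 2.600000 - 17.176000/21.280000 = 1.792857
Iteration 2:
  f(1.792857) = 4.555704
  f'(1.792857) = 10.643010
  x_2 = 1.792857 - 4.555704/10.643010 = 1.364811
Iteration 3:
  f(1.364811) = 0.907054
  f'(1.364811) = 6.588124
  x_3 = 1.364811 - 0.907054/6.588124 = 1.227130
Iteration 4:
  f(1.227130) = 0.075004
  f'(1.227130) = 5.517547
  x_4 = 1.227130 - 0.075004/5.517547 = 1.213537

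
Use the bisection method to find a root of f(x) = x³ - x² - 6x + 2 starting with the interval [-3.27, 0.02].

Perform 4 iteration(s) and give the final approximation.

f(x) = x³ - x² - 6x + 2
Initial interval: [-3.27, 0.02]

Iteration 1:
  c_1 = (-3.270000 + 0.020000)/2 = -1.625000
  f(c_1) = f(-1.625000) = 4.818359
  f(a) × f(c) < 0, new interval: [-3.270000, -1.625000]
Iteration 2:
  c_2 = (-3.270000 + (-1.625000))/2 = -2.447500
  f(c_2) = f(-2.447500) = -3.966408
  f(a) × f(c) ≥ 0, new interval: [-2.447500, -1.625000]
Iteration 3:
  c_3 = (-2.447500 + (-1.625000))/2 = -2.036250
  f(c_3) = f(-2.036250) = 1.628254
  f(a) × f(c) < 0, new interval: [-2.447500, -2.036250]
Iteration 4:
  c_4 = (-2.447500 + (-2.036250))/2 = -2.241875
  f(c_4) = f(-2.241875) = -0.842425
  f(a) × f(c) ≥ 0, new interval: [-2.241875, -2.036250]

After 4 iteration(s), the approximation is c_4 = -2.241875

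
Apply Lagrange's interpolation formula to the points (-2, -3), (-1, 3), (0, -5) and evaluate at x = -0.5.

Lagrange interpolation formula:
P(x) = Σ yᵢ × Lᵢ(x)
where Lᵢ(x) = Π_{j≠i} (x - xⱼ)/(xᵢ - xⱼ)

L_0(-0.5) = (-0.5 - (-1))/(-2 - (-1)) × (-0.5 - 0)/(-2 - 0) = -0.125000
L_1(-0.5) = (-0.5 - (-2))/(-1 - (-2)) × (-0.5 - 0)/(-1 - 0) = 0.750000
L_2(-0.5) = (-0.5 - (-2))/(0 - (-2)) × (-0.5 - (-1))/(0 - (-1)) = 0.375000

P(-0.5) = (-3)×L_0(-0.5) + 3×L_1(-0.5) + (-5)×L_2(-0.5)
P(-0.5) = 0.750000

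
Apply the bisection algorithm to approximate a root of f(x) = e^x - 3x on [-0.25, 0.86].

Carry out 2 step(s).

f(x) = e^x - 3x
Initial interval: [-0.25, 0.86]

Iteration 1:
  c_1 = (-0.250000 + 0.860000)/2 = 0.305000
  f(c_1) = f(0.305000) = 0.441625
  f(a) × f(c) ≥ 0, new interval: [0.305000, 0.860000]
Iteration 2:
  c_2 = (0.305000 + 0.860000)/2 = 0.582500
  f(c_2) = f(0.582500) = 0.043009
  f(a) × f(c) ≥ 0, new interval: [0.582500, 0.860000]

After 2 iteration(s), the approximation is c_2 = 0.582500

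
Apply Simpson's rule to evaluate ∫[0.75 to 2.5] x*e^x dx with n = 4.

f(x) = x*e^x
a = 0.75, b = 2.5, n = 4
h = (b - a)/n = 0.437500

Simpson's rule: (h/3)[f(x₀) + 4f(x₁) + 2f(x₂) + ... + f(xₙ)]

x_0 = 0.7500, f(x_0) = 1.587750, coefficient = 1
x_1 = 1.1875, f(x_1) = 3.893663, coefficient = 4
x_2 = 1.6250, f(x_2) = 8.252431, coefficient = 2
x_3 = 2.0625, f(x_3) = 16.222819, coefficient = 4
x_4 = 2.5000, f(x_4) = 30.456235, coefficient = 1

I ≈ (0.437500/3) × 129.014774 = 18.814654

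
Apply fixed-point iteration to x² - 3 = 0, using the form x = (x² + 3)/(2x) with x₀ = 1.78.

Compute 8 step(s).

Equation: x² - 3 = 0
Fixed-point form: x = (x² + 3)/(2x)
x₀ = 1.78

x_1 = g(1.780000) = 1.732697
x_2 = g(1.732697) = 1.732051
x_3 = g(1.732051) = 1.732051
x_4 = g(1.732051) = 1.732051
x_5 = g(1.732051) = 1.732051
x_6 = g(1.732051) = 1.732051
x_7 = g(1.732051) = 1.732051
x_8 = g(1.732051) = 1.732051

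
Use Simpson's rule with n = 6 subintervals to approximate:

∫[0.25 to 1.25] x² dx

f(x) = x²
a = 0.25, b = 1.25, n = 6
h = (b - a)/n = 0.166667

Simpson's rule: (h/3)[f(x₀) + 4f(x₁) + 2f(x₂) + ... + f(xₙ)]

x_0 = 0.2500, f(x_0) = 0.062500, coefficient = 1
x_1 = 0.4167, f(x_1) = 0.173611, coefficient = 4
x_2 = 0.5833, f(x_2) = 0.340278, coefficient = 2
x_3 = 0.7500, f(x_3) = 0.562500, coefficient = 4
x_4 = 0.9167, f(x_4) = 0.840278, coefficient = 2
x_5 = 1.0833, f(x_5) = 1.173611, coefficient = 4
x_6 = 1.2500, f(x_6) = 1.562500, coefficient = 1

I ≈ (0.166667/3) × 11.625000 = 0.645833
Exact value: 0.645833
Error: 0.000000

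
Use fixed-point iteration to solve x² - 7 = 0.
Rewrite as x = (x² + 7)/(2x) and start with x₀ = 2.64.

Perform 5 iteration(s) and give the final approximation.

Equation: x² - 7 = 0
Fixed-point form: x = (x² + 7)/(2x)
x₀ = 2.64

x_1 = g(2.640000) = 2.645758
x_2 = g(2.645758) = 2.645751
x_3 = g(2.645751) = 2.645751
x_4 = g(2.645751) = 2.645751
x_5 = g(2.645751) = 2.645751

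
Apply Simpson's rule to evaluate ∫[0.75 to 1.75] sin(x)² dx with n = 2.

f(x) = sin(x)²
a = 0.75, b = 1.75, n = 2
h = (b - a)/n = 0.500000

Simpson's rule: (h/3)[f(x₀) + 4f(x₁) + 2f(x₂) + ... + f(xₙ)]

x_0 = 0.7500, f(x_0) = 0.464631, coefficient = 1
x_1 = 1.2500, f(x_1) = 0.900572, coefficient = 4
x_2 = 1.7500, f(x_2) = 0.968228, coefficient = 1

I ≈ (0.500000/3) × 5.035147 = 0.839191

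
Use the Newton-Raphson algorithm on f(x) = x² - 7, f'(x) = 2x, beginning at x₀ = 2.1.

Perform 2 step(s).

f(x) = x² - 7
f'(x) = 2x
x₀ = 2.1

Newton-Raphson formula: x_{n+1} = x_n - f(x_n)/f'(x_n)

Iteration 1:
  f(2.100000) = -2.590000
  f'(2.100000) = 4.200000
  x_1 = 2.100000 - (-2.590000)/4.200000 = 2.716667
Iteration 2:
  f(2.716667) = 0.380278
  f'(2.716667) = 5.433333
  x_2 = 2.716667 - 0.380278/5.433333 = 2.646677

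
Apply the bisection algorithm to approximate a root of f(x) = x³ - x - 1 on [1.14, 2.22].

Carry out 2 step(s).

f(x) = x³ - x - 1
Initial interval: [1.14, 2.22]

Iteration 1:
  c_1 = (1.140000 + 2.220000)/2 = 1.680000
  f(c_1) = f(1.680000) = 2.061632
  f(a) × f(c) < 0, new interval: [1.140000, 1.680000]
Iteration 2:
  c_2 = (1.140000 + 1.680000)/2 = 1.410000
  f(c_2) = f(1.410000) = 0.393221
  f(a) × f(c) < 0, new interval: [1.140000, 1.410000]

After 2 iteration(s), the approximation is c_2 = 1.410000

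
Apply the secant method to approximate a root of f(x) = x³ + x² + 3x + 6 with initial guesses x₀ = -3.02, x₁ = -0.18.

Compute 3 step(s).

f(x) = x³ + x² + 3x + 6
x₀ = -3.02, x₁ = -0.18

Secant formula: x_{n+1} = x_n - f(x_n)(x_n - x_{n-1})/(f(x_n) - f(x_{n-1}))

Iteration 1:
  f(-3.020000) = -21.483208
  f(-0.180000) = 5.486568
  x_2 = -0.180000 - 5.486568×(-0.180000 - (-3.020000))/(5.486568 - (-21.483208))
       = -0.757752
Iteration 2:
  f(-0.180000) = 5.486568
  f(-0.757752) = 3.865839
  x_3 = -0.757752 - 3.865839×(-0.757752 - (-0.180000))/(3.865839 - 5.486568)
       = -2.135834
Iteration 3:
  f(-0.757752) = 3.865839
  f(-2.135834) = -5.588936
  x_4 = -2.135834 - (-5.588936)×(-2.135834 - (-0.757752))/(-5.588936 - 3.865839)
       = -1.321218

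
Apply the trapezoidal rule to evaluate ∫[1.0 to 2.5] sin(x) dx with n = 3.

f(x) = sin(x)
a = 1.0, b = 2.5, n = 3
h = (b - a)/n = 0.500000

Trapezoidal rule: (h/2)[f(x₀) + 2f(x₁) + 2f(x₂) + ... + f(xₙ)]

x_0 = 1.0000, f(x_0) = 0.841471, coefficient = 1
x_1 = 1.5000, f(x_1) = 0.997495, coefficient = 2
x_2 = 2.0000, f(x_2) = 0.909297, coefficient = 2
x_3 = 2.5000, f(x_3) = 0.598472, coefficient = 1

I ≈ (0.500000/2) × 5.253528 = 1.313382
Exact value: 1.341446
Error: 0.028064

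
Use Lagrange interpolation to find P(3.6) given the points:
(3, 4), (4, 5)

Lagrange interpolation formula:
P(x) = Σ yᵢ × Lᵢ(x)
where Lᵢ(x) = Π_{j≠i} (x - xⱼ)/(xᵢ - xⱼ)

L_0(3.6) = (3.6 - 4)/(3 - 4) = 0.400000
L_1(3.6) = (3.6 - 3)/(4 - 3) = 0.600000

P(3.6) = 4×L_0(3.6) + 5×L_1(3.6)
P(3.6) = 4.600000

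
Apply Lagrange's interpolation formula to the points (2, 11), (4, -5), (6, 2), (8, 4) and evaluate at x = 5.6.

Lagrange interpolation formula:
P(x) = Σ yᵢ × Lᵢ(x)
where Lᵢ(x) = Π_{j≠i} (x - xⱼ)/(xᵢ - xⱼ)

L_0(5.6) = (5.6 - 4)/(2 - 4) × (5.6 - 6)/(2 - 6) × (5.6 - 8)/(2 - 8) = -0.032000
L_1(5.6) = (5.6 - 2)/(4 - 2) × (5.6 - 6)/(4 - 6) × (5.6 - 8)/(4 - 8) = 0.216000
L_2(5.6) = (5.6 - 2)/(6 - 2) × (5.6 - 4)/(6 - 4) × (5.6 - 8)/(6 - 8) = 0.864000
L_3(5.6) = (5.6 - 2)/(8 - 2) × (5.6 - 4)/(8 - 4) × (5.6 - 6)/(8 - 6) = -0.048000

P(5.6) = 11×L_0(5.6) + (-5)×L_1(5.6) + 2×L_2(5.6) + 4×L_3(5.6)
P(5.6) = 0.104000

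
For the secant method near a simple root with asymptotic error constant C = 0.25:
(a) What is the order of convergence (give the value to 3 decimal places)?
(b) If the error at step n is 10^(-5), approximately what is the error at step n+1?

(a) Secant method has superlinear convergence with order φ = (1+√5)/2 ≈ 1.618.
    This means |e_{n+1}| ≈ C|e_n|^1.618.

(b) With |e_n| = 10^(-5) and C = 0.25:
    |e_{n+1}| ≈ 0.25 × (10^(-5))^1.618 = 0.25 × 10^(-8.09)

(a) ≈ 1.618 (golden ratio); (b) |e_{n+1}| ≈ 2.031e-09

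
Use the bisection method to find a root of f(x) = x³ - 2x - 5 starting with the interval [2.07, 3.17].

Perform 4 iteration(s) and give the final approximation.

f(x) = x³ - 2x - 5
Initial interval: [2.07, 3.17]

Iteration 1:
  c_1 = (2.070000 + 3.170000)/2 = 2.620000
  f(c_1) = f(2.620000) = 7.744728
  f(a) × f(c) < 0, new interval: [2.070000, 2.620000]
Iteration 2:
  c_2 = (2.070000 + 2.620000)/2 = 2.345000
  f(c_2) = f(2.345000) = 3.205214
  f(a) × f(c) < 0, new interval: [2.070000, 2.345000]
Iteration 3:
  c_3 = (2.070000 + 2.345000)/2 = 2.207500
  f(c_3) = f(2.207500) = 1.342272
  f(a) × f(c) < 0, new interval: [2.070000, 2.207500]
Iteration 4:
  c_4 = (2.070000 + 2.207500)/2 = 2.138750
  f(c_4) = f(2.138750) = 0.505681
  f(a) × f(c) < 0, new interval: [2.070000, 2.138750]

After 4 iteration(s), the approximation is c_4 = 2.138750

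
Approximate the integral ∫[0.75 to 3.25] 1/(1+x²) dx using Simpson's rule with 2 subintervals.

f(x) = 1/(1+x²)
a = 0.75, b = 3.25, n = 2
h = (b - a)/n = 1.250000

Simpson's rule: (h/3)[f(x₀) + 4f(x₁) + 2f(x₂) + ... + f(xₙ)]

x_0 = 0.7500, f(x_0) = 0.640000, coefficient = 1
x_1 = 2.0000, f(x_1) = 0.200000, coefficient = 4
x_2 = 3.2500, f(x_2) = 0.086486, coefficient = 1

I ≈ (1.250000/3) × 1.526486 = 0.636036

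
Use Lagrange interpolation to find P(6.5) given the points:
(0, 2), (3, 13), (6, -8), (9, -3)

Lagrange interpolation formula:
P(x) = Σ yᵢ × Lᵢ(x)
where Lᵢ(x) = Π_{j≠i} (x - xⱼ)/(xᵢ - xⱼ)

L_0(6.5) = (6.5 - 3)/(0 - 3) × (6.5 - 6)/(0 - 6) × (6.5 - 9)/(0 - 9) = 0.027006
L_1(6.5) = (6.5 - 0)/(3 - 0) × (6.5 - 6)/(3 - 6) × (6.5 - 9)/(3 - 9) = -0.150463
L_2(6.5) = (6.5 - 0)/(6 - 0) × (6.5 - 3)/(6 - 3) × (6.5 - 9)/(6 - 9) = 1.053241
L_3(6.5) = (6.5 - 0)/(9 - 0) × (6.5 - 3)/(9 - 3) × (6.5 - 6)/(9 - 6) = 0.070216

P(6.5) = 2×L_0(6.5) + 13×L_1(6.5) + (-8)×L_2(6.5) + (-3)×L_3(6.5)
P(6.5) = -10.538580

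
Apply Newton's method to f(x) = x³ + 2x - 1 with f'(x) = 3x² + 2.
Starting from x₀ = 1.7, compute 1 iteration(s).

f(x) = x³ + 2x - 1
f'(x) = 3x² + 2
x₀ = 1.7

Newton-Raphson formula: x_{n+1} = x_n - f(x_n)/f'(x_n)

Iteration 1:
  f(1.700000) = 7.313000
  f'(1.700000) = 10.670000
  x_1 = 1.700000 - 7.313000/10.670000 = 1.014620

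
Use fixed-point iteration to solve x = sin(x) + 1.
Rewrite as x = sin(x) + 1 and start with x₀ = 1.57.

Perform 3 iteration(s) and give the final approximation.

Equation: x = sin(x) + 1
Fixed-point form: x = sin(x) + 1
x₀ = 1.57

x_1 = g(1.570000) = 2.000000
x_2 = g(2.000000) = 1.909298
x_3 = g(1.909298) = 1.943253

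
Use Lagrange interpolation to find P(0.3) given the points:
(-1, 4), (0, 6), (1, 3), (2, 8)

Lagrange interpolation formula:
P(x) = Σ yᵢ × Lᵢ(x)
where Lᵢ(x) = Π_{j≠i} (x - xⱼ)/(xᵢ - xⱼ)

L_0(0.3) = (0.3 - 0)/(-1 - 0) × (0.3 - 1)/(-1 - 1) × (0.3 - 2)/(-1 - 2) = -0.059500
L_1(0.3) = (0.3 - (-1))/(0 - (-1)) × (0.3 - 1)/(0 - 1) × (0.3 - 2)/(0 - 2) = 0.773500
L_2(0.3) = (0.3 - (-1))/(1 - (-1)) × (0.3 - 0)/(1 - 0) × (0.3 - 2)/(1 - 2) = 0.331500
L_3(0.3) = (0.3 - (-1))/(2 - (-1)) × (0.3 - 0)/(2 - 0) × (0.3 - 1)/(2 - 1) = -0.045500

P(0.3) = 4×L_0(0.3) + 6×L_1(0.3) + 3×L_2(0.3) + 8×L_3(0.3)
P(0.3) = 5.033500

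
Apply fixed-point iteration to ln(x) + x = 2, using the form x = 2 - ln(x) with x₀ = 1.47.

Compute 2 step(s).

Equation: ln(x) + x = 2
Fixed-point form: x = 2 - ln(x)
x₀ = 1.47

x_1 = g(1.470000) = 1.614738
x_2 = g(1.614738) = 1.520828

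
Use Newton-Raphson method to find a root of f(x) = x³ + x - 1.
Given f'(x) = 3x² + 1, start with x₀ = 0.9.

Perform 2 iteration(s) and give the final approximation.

f(x) = x³ + x - 1
f'(x) = 3x² + 1
x₀ = 0.9

Newton-Raphson formula: x_{n+1} = x_n - f(x_n)/f'(x_n)

Iteration 1:
  f(0.900000) = 0.629000
  f'(0.900000) = 3.430000
  x_1 = 0.900000 - 0.629000/3.430000 = 0.716618
Iteration 2:
  f(0.716618) = 0.084631
  f'(0.716618) = 2.540624
  x_2 = 0.716618 - 0.084631/2.540624 = 0.683307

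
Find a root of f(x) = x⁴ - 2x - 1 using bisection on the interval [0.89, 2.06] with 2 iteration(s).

f(x) = x⁴ - 2x - 1
Initial interval: [0.89, 2.06]

Iteration 1:
  c_1 = (0.890000 + 2.060000)/2 = 1.475000
  f(c_1) = f(1.475000) = 0.783344
  f(a) × f(c) < 0, new interval: [0.890000, 1.475000]
Iteration 2:
  c_2 = (0.890000 + 1.475000)/2 = 1.182500
  f(c_2) = f(1.182500) = -1.409740
  f(a) × f(c) ≥ 0, new interval: [1.182500, 1.475000]

After 2 iteration(s), the approximation is c_2 = 1.182500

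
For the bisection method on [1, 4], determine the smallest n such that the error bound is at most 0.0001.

We need (b-a)/2^n ≤ 0.0001
(4 - 1)/2^n ≤ 0.0001
3/2^n ≤ 0.0001
2^n ≥ 30000
n ≥ log₂(30000) = 14.87
n ≥ 15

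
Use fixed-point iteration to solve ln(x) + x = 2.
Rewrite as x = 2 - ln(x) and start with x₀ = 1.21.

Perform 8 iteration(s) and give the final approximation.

Equation: ln(x) + x = 2
Fixed-point form: x = 2 - ln(x)
x₀ = 1.21

x_1 = g(1.210000) = 1.809380
x_2 = g(1.809380) = 1.407016
x_3 = g(1.407016) = 1.658529
x_4 = g(1.658529) = 1.494069
x_5 = g(1.494069) = 1.598497
x_6 = g(1.598497) = 1.530936
x_7 = g(1.530936) = 1.574120
x_8 = g(1.574120) = 1.546303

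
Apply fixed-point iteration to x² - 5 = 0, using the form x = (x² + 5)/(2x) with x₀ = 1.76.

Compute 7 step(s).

Equation: x² - 5 = 0
Fixed-point form: x = (x² + 5)/(2x)
x₀ = 1.76

x_1 = g(1.760000) = 2.300455
x_2 = g(2.300455) = 2.236969
x_3 = g(2.236969) = 2.236068
x_4 = g(2.236068) = 2.236068
x_5 = g(2.236068) = 2.236068
x_6 = g(2.236068) = 2.236068
x_7 = g(2.236068) = 2.236068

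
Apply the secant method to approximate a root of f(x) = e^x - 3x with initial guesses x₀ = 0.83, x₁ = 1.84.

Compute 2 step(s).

f(x) = e^x - 3x
x₀ = 0.83, x₁ = 1.84

Secant formula: x_{n+1} = x_n - f(x_n)(x_n - x_{n-1})/(f(x_n) - f(x_{n-1}))

Iteration 1:
  f(0.830000) = -0.196681
  f(1.840000) = 0.776538
  x_2 = 1.840000 - 0.776538×(1.840000 - 0.830000)/(0.776538 - (-0.196681))
       = 1.034114
Iteration 2:
  f(1.840000) = 0.776538
  f(1.034114) = -0.289729
  x_3 = 1.034114 - (-0.289729)×(1.034114 - 1.840000)/(-0.289729 - 0.776538)
       = 1.253092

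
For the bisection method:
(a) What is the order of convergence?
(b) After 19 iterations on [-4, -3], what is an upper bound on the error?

(a) Bisection has linear (order 1) convergence; the error is halved each step.

(b) Error bound = (b-a)/2^n = (-3 - (-4))/2^{19}
    = 1/2^{19}

(a) 1 (linear); (b) error ≤ 1.91e-06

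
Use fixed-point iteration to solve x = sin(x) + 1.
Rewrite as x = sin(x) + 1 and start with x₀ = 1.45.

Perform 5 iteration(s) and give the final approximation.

Equation: x = sin(x) + 1
Fixed-point form: x = sin(x) + 1
x₀ = 1.45

x_1 = g(1.450000) = 1.992713
x_2 = g(1.992713) = 1.912306
x_3 = g(1.912306) = 1.942250
x_4 = g(1.942250) = 1.931801
x_5 = g(1.931801) = 1.935543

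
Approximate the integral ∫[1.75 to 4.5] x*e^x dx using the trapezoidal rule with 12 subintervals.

f(x) = x*e^x
a = 1.75, b = 4.5, n = 12
h = (b - a)/n = 0.229167

Trapezoidal rule: (h/2)[f(x₀) + 2f(x₁) + 2f(x₂) + ... + f(xₙ)]

x_0 = 1.7500, f(x_0) = 10.070555, coefficient = 1
x_1 = 1.9792, f(x_1) = 14.322655, coefficient = 2
x_2 = 2.2083, f(x_2) = 20.097017, coefficient = 2
x_3 = 2.4375, f(x_3) = 27.895710, coefficient = 2
x_4 = 2.6667, f(x_4) = 38.378443, coefficient = 2
x_5 = 2.8958, f(x_5) = 52.410463, coefficient = 2
x_6 = 3.1250, f(x_6) = 71.124672, coefficient = 2
x_7 = 3.3542, f(x_7) = 96.002096, coefficient = 2
x_8 = 3.5833, f(x_8) = 128.976059, coefficient = 2
x_9 = 3.8125, f(x_9) = 172.566927, coefficient = 2
x_10 = 4.0417, f(x_10) = 230.056243, coefficient = 2
x_11 = 4.2708, f(x_11) = 305.711639, coefficient = 2
x_12 = 4.5000, f(x_12) = 405.077091, coefficient = 1

I ≈ (0.229167/2) × 2730.231495 = 312.839026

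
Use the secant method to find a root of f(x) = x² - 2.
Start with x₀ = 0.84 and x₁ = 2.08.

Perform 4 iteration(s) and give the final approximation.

f(x) = x² - 2
x₀ = 0.84, x₁ = 2.08

Secant formula: x_{n+1} = x_n - f(x_n)(x_n - x_{n-1})/(f(x_n) - f(x_{n-1}))

Iteration 1:
  f(0.840000) = -1.294400
  f(2.080000) = 2.326400
  x_2 = 2.080000 - 2.326400×(2.080000 - 0.840000)/(2.326400 - (-1.294400))
       = 1.283288
Iteration 2:
  f(2.080000) = 2.326400
  f(1.283288) = -0.353173
  x_3 = 1.283288 - (-0.353173)×(1.283288 - 2.080000)/(-0.353173 - 2.326400)
       = 1.388296
Iteration 3:
  f(1.283288) = -0.353173
  f(1.388296) = -0.072635
  x_4 = 1.388296 - (-0.072635)×(1.388296 - 1.283288)/(-0.072635 - (-0.353173))
       = 1.415484
Iteration 4:
  f(1.388296) = -0.072635
  f(1.415484) = 0.003594
  x_5 = 1.415484 - 0.003594×(1.415484 - 1.388296)/(0.003594 - (-0.072635))
       = 1.414202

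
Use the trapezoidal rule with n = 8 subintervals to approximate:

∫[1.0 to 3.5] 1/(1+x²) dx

f(x) = 1/(1+x²)
a = 1.0, b = 3.5, n = 8
h = (b - a)/n = 0.312500

Trapezoidal rule: (h/2)[f(x₀) + 2f(x₁) + 2f(x₂) + ... + f(xₙ)]

x_0 = 1.0000, f(x_0) = 0.500000, coefficient = 1
x_1 = 1.3125, f(x_1) = 0.367288, coefficient = 2
x_2 = 1.6250, f(x_2) = 0.274678, coefficient = 2
x_3 = 1.9375, f(x_3) = 0.210353, coefficient = 2
x_4 = 2.2500, f(x_4) = 0.164948, coefficient = 2
x_5 = 2.5625, f(x_5) = 0.132163, coefficient = 2
x_6 = 2.8750, f(x_6) = 0.107926, coefficient = 2
x_7 = 3.1875, f(x_7) = 0.089604, coefficient = 2
x_8 = 3.5000, f(x_8) = 0.075472, coefficient = 1

I ≈ (0.312500/2) × 3.269395 = 0.510843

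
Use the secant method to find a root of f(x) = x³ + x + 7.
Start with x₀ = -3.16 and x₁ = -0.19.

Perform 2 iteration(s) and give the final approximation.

f(x) = x³ + x + 7
x₀ = -3.16, x₁ = -0.19

Secant formula: x_{n+1} = x_n - f(x_n)(x_n - x_{n-1})/(f(x_n) - f(x_{n-1}))

Iteration 1:
  f(-3.160000) = -27.714496
  f(-0.190000) = 6.803141
  x_2 = -0.190000 - 6.803141×(-0.190000 - (-3.160000))/(6.803141 - (-27.714496))
       = -0.775362
Iteration 2:
  f(-0.190000) = 6.803141
  f(-0.775362) = 5.758500
  x_3 = -0.775362 - 5.758500×(-0.775362 - (-0.190000))/(5.758500 - 6.803141)
       = -4.002125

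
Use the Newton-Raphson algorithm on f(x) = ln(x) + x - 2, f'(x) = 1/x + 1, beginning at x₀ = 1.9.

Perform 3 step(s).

f(x) = ln(x) + x - 2
f'(x) = 1/x + 1
x₀ = 1.9

Newton-Raphson formula: x_{n+1} = x_n - f(x_n)/f'(x_n)

Iteration 1:
  f(1.900000) = 0.541854
  f'(1.900000) = 1.526316
  x_1 = 1.900000 - 0.541854/1.526316 = 1.544992
Iteration 2:
  f(1.544992) = -0.019989
  f'(1.544992) = 1.647252
  x_2 = 1.544992 - (-0.019989)/1.647252 = 1.557127
Iteration 3:
  f(1.557127) = -0.000031
  f'(1.557127) = 1.642208
  x_3 = 1.557127 - (-0.000031)/1.642208 = 1.557146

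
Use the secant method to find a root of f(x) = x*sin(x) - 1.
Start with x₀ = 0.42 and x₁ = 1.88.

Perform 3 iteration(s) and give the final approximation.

f(x) = x*sin(x) - 1
x₀ = 0.42, x₁ = 1.88

Secant formula: x_{n+1} = x_n - f(x_n)(x_n - x_{n-1})/(f(x_n) - f(x_{n-1}))

Iteration 1:
  f(0.420000) = -0.828741
  f(1.880000) = 0.790843
  x_2 = 1.880000 - 0.790843×(1.880000 - 0.420000)/(0.790843 - (-0.828741))
       = 1.167082
Iteration 2:
  f(1.880000) = 0.790843
  f(1.167082) = 0.073258
  x_3 = 1.167082 - 0.073258×(1.167082 - 1.880000)/(0.073258 - 0.790843)
       = 1.094300
Iteration 3:
  f(1.167082) = 0.073258
  f(1.094300) = -0.027596
  x_4 = 1.094300 - (-0.027596)×(1.094300 - 1.167082)/(-0.027596 - 0.073258)
       = 1.114215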